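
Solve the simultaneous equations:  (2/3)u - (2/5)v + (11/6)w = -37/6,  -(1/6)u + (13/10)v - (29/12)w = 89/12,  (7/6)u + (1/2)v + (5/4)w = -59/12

Row-reduce:
R1 ← R1 / (2/3).
R2 ← R2 + 1/6·R1.
R3 ← R3 − 7/6·R1.
R2 ← R2 / (6/5).
R1 ← R1 + 3/5·R2.
R3 ← R3 − 6/5·R2.
Rank is 2 with 3 unknowns, leaving w free.

infinitely many solutions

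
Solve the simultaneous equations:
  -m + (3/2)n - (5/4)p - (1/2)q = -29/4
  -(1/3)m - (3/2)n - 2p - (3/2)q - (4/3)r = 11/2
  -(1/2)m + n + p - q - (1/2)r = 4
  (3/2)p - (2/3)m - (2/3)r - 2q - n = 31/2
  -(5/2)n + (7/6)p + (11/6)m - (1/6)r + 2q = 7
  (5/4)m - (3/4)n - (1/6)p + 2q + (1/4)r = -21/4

Row-reduce:
R1 ← R1 / (-1).
R2 ← R2 + 1/3·R1.
R3 ← R3 + 1/2·R1.
R4 ← R4 + 2/3·R1.
R5 ← R5 − 11/6·R1.
R6 ← R6 − 5/4·R1.
R2 ← R2 / (-2).
R1 ← R1 + 3/2·R2.
R3 ← R3 − 1/4·R2.
R4 ← R4 + 2·R2.
R5 ← R5 − 1/4·R2.
R6 ← R6 − 9/8·R2.
R3 ← R3 / (137/96).
R1 ← R1 − 39/16·R3.
R2 ← R2 − 19/24·R3.
R4 ← R4 − 47/12·R3.
R5 ← R5 + 127/96·R3.
R6 ← R6 + 503/192·R3.
R4 ← R4 / (299/137).
R1 ← R1 − 420/137·R4.
R2 ← R2 − 161/137·R4.
R3 ← R3 + 88/137·R4.
R5 ← R5 − 55/822·R4.
R6 ← R6 + 1739/1644·R4.
R5 ← R5 / (-922/897).
R1 ← R1 + 409/299·R5.
R2 ← R2 + 4/13·R5.
R3 ← R3 − 80/299·R5.
R4 ← R4 − 342/299·R5.
R6 ← R6 + 461/897·R5.
Row 6 reduces to 0 = -1, a contradiction. The system is inconsistent.

no solution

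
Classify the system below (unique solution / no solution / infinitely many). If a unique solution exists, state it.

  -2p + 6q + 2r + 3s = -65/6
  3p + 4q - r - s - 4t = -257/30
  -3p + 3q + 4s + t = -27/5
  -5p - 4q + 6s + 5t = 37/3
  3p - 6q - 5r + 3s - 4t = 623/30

Row-reduce the augmented matrix:
R1 ← R1 / (-2).
R2 ← R2 − 3·R1.
R3 ← R3 + 3·R1.
R4 ← R4 + 5·R1.
R5 ← R5 − 3·R1.
R2 ← R2 / (13).
R1 ← R1 + 3·R2.
R3 ← R3 + 6·R2.
R4 ← R4 + 19·R2.
R5 ← R5 − 3·R2.
R3 ← R3 / (-27/13).
R1 ← R1 + 7/13·R3.
R2 ← R2 − 2/13·R3.
R4 ← R4 + 27/13·R3.
R5 ← R5 + 32/13·R3.
R4 ← R4 / (5/2).
R1 ← R1 + 53/54·R4.
R2 ← R2 − 19/54·R4.
R3 ← R3 + 29/54·R4.
R5 ← R5 − 145/27·R4.
R5 ← R5 / (-56/27).
R1 ← R1 + 19/27·R5.
R2 ← R2 + 10/27·R5.
R3 ← R3 − 11/27·R5.
Reading off the reduced rows gives p = 1/3, q = -3, r = 5/3, s = 3/2, t = -7/5.

p = 1/3, q = -3, r = 5/3, s = 3/2, t = -7/5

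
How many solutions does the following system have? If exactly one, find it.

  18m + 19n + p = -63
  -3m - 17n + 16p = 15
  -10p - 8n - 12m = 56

m = 2, n = -5, p = -4

Row-reduce the augmented matrix:
R1 ← R1 / (18).
R2 ← R2 + 3·R1.
R3 ← R3 + 12·R1.
R2 ← R2 / (-83/6).
R1 ← R1 − 19/18·R2.
R3 ← R3 − 14/3·R2.
R3 ← R3 / (-322/83).
R1 ← R1 − 107/83·R3.
R2 ← R2 + 97/83·R3.
Reading off the reduced rows gives m = 2, n = -5, p = -4.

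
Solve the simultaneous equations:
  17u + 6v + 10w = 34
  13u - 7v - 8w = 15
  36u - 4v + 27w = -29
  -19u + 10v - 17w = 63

u = 2, v = 5, w = -3

Row-reduce the augmented matrix:
R1 ← R1 / (17).
R2 ← R2 − 13·R1.
R3 ← R3 − 36·R1.
R4 ← R4 + 19·R1.
R2 ← R2 / (-197/17).
R1 ← R1 − 6/17·R2.
R3 ← R3 + 284/17·R2.
R4 ← R4 − 284/17·R2.
R3 ← R3 / (5591/197).
R1 ← R1 − 22/197·R3.
R2 ← R2 − 266/197·R3.
R4 ← R4 + 5591/197·R3.
R4 reduces to 0 = 0, so the extra equation is consistent.
Reading off the reduced rows gives u = 2, v = 5, w = -3.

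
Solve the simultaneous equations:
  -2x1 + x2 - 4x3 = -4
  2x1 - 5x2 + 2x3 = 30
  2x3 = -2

x1 = 1, x2 = -6, x3 = -1

Row-reduce the augmented matrix:
R1 ← R1 / (-2).
R2 ← R2 − 2·R1.
R2 ← R2 / (-4).
R1 ← R1 + 1/2·R2.
R3 ← R3 / (2).
R1 ← R1 − 9/4·R3.
R2 ← R2 − 1/2·R3.
Reading off the reduced rows gives x1 = 1, x2 = -6, x3 = -1.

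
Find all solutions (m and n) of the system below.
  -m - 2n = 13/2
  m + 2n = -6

Row-reduce:
R1 ← R1 / (-1).
R2 ← R2 − 1·R1.
Row 2 reduces to 0 = 1/2, a contradiction. The system is inconsistent.

no solution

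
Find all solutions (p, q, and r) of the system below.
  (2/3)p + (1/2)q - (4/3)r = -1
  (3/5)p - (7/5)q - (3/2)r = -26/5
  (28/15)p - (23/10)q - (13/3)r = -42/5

no solution

Row-reduce:
R1 ← R1 / (2/3).
R2 ← R2 − 3/5·R1.
R3 ← R3 − 28/15·R1.
R2 ← R2 / (-37/20).
R1 ← R1 − 3/4·R2.
R3 ← R3 + 37/10·R2.
Row 3 reduces to 0 = 3, a contradiction. The system is inconsistent.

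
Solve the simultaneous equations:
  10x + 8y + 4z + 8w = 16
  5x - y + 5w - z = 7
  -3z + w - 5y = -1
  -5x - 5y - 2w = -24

infinitely many solutions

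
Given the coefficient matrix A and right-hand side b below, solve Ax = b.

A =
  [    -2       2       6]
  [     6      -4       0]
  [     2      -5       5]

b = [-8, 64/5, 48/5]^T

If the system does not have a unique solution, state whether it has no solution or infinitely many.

Row-reduce the augmented matrix:
R1 ← R1 / (-2).
R2 ← R2 − 6·R1.
R3 ← R3 − 2·R1.
R2 ← R2 / (2).
R1 ← R1 + 1·R2.
R3 ← R3 + 3·R2.
R3 ← R3 / (38).
R1 ← R1 − 6·R3.
R2 ← R2 − 9·R3.
Reading off the reduced rows gives x_1 = 4/5, x_2 = -2, x_3 = -2/5.

x_1 = 4/5, x_2 = -2, x_3 = -2/5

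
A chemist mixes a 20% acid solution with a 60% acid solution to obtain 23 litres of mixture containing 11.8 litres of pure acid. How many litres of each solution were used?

litres of solution A: 5, litres of solution B: 18

Let a = litres of solution A, b = litres of solution B.
  a + b = 23
  (1/5)a + (3/5)b = 59/5
From equation 1: a = 23 − b.
Substitute into equation 2 and solve: b = 18.
Then a = 5.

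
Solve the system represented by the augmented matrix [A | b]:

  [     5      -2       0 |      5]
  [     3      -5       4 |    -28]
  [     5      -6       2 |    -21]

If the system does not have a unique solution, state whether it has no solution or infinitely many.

x_1 = 3, x_2 = 5, x_3 = -3

Row-reduce the augmented matrix:
R1 ← R1 / (5).
R2 ← R2 − 3·R1.
R3 ← R3 − 5·R1.
R2 ← R2 / (-19/5).
R1 ← R1 + 2/5·R2.
R3 ← R3 + 4·R2.
R3 ← R3 / (-42/19).
R1 ← R1 + 8/19·R3.
R2 ← R2 + 20/19·R3.
Reading off the reduced rows gives x_1 = 3, x_2 = 5, x_3 = -3.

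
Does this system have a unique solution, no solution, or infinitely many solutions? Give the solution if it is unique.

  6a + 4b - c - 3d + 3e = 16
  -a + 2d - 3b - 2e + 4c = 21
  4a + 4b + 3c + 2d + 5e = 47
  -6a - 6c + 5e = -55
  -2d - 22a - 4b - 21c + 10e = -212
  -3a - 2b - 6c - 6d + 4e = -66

Row-reduce the augmented matrix:
R1 ← R1 / (6).
R2 ← R2 + 1·R1.
R3 ← R3 − 4·R1.
R4 ← R4 + 6·R1.
R5 ← R5 + 22·R1.
R6 ← R6 + 3·R1.
R2 ← R2 / (-7/3).
R1 ← R1 − 2/3·R2.
R3 ← R3 − 4/3·R2.
R4 ← R4 − 4·R2.
R5 ← R5 − 32/3·R2.
R3 ← R3 / (41/7).
R1 ← R1 − 13/14·R3.
R2 ← R2 + 23/14·R3.
R4 ← R4 + 3/7·R3.
R5 ← R5 + 50/7·R3.
R6 ← R6 + 13/2·R3.
R4 ← R4 / (-3/41).
R1 ← R1 + 69/82·R4.
R2 ← R2 − 59/82·R4.
R3 ← R3 − 34/41·R4.
R5 ← R5 + 9/41·R4.
R6 ← R6 + 173/82·R4.
Swap R5 and R6.
R5 ← R5 / (-919/6).
R1 ← R1 + 129/2·R5.
R2 ← R2 − 337/6·R5.
R3 ← R3 − 191/3·R5.
R4 ← R4 + 229/3·R5.
R6 reduces to 0 = 0, so the extra equation is consistent.
Reading off the reduced rows gives a = 6, b = -1, c = 4, d = 5, e = 1.

a = 6, b = -1, c = 4, d = 5, e = 1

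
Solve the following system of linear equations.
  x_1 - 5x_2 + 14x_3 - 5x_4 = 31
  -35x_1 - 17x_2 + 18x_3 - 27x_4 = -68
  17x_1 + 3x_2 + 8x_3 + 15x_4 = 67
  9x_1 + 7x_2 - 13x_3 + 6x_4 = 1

no solution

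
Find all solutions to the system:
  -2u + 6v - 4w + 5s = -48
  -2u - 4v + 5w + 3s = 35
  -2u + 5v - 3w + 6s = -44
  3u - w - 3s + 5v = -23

u = -5, v = -3, w = 5, s = -4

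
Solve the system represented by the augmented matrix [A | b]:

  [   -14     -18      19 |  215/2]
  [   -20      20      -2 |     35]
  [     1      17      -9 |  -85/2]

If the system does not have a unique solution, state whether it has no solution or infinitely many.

x_1 = -3, x_2 = -1, x_3 = 5/2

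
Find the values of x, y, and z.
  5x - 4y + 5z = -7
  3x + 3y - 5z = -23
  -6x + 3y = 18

Row-reduce the augmented matrix:
R1 ← R1 / (5).
R2 ← R2 − 3·R1.
R3 ← R3 + 6·R1.
R2 ← R2 / (27/5).
R1 ← R1 + 4/5·R2.
R3 ← R3 + 9/5·R2.
R3 ← R3 / (10/3).
R1 ← R1 + 5/27·R3.
R2 ← R2 + 40/27·R3.
Reading off the reduced rows gives x = -4, y = -2, z = 1.

x = -4, y = -2, z = 1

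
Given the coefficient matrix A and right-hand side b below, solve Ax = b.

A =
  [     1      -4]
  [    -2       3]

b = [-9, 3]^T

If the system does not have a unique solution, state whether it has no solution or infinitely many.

Row-reduce the augmented matrix:
R2 ← R2 + 2·R1.
R2 ← R2 / (-5).
R1 ← R1 + 4·R2.
Reading off the reduced rows gives x_1 = 3, x_2 = 3.

x_1 = 3, x_2 = 3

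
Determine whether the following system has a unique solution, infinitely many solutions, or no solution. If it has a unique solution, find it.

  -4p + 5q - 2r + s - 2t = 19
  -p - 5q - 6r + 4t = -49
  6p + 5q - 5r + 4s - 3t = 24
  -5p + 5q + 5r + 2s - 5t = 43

infinitely many solutions

Row-reduce:
R1 ← R1 / (-4).
R2 ← R2 + 1·R1.
R3 ← R3 − 6·R1.
R4 ← R4 + 5·R1.
R2 ← R2 / (-25/4).
R1 ← R1 + 5/4·R2.
R3 ← R3 − 25/2·R2.
R4 ← R4 + 5/4·R2.
R3 ← R3 / (-19).
R1 ← R1 − 8/5·R3.
R2 ← R2 − 22/25·R3.
R4 ← R4 − 43/5·R3.
R4 ← R4 / (291/95).
R1 ← R1 − 21/95·R4.
R2 ← R2 − 129/475·R4.
R3 ← R3 + 5/19·R4.
Rank is 4 with 5 unknowns, leaving t free.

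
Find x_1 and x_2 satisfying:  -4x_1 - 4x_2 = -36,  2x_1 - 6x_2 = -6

Row-reduce the augmented matrix:
R1 ← R1 / (-4).
R2 ← R2 − 2·R1.
R2 ← R2 / (-8).
R1 ← R1 − 1·R2.
Reading off the reduced rows gives x_1 = 6, x_2 = 3.

x_1 = 6, x_2 = 3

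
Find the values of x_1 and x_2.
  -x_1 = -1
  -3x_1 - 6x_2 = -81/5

x_1 = 1, x_2 = 11/5

Row-reduce the augmented matrix:
R1 ← R1 / (-1).
R2 ← R2 + 3·R1.
R2 ← R2 / (-6).
Reading off the reduced rows gives x_1 = 1, x_2 = 11/5.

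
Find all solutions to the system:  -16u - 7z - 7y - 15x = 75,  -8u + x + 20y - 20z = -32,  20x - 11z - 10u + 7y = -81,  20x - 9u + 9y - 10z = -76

x = -4, y = 2, z = 5, u = -4

Row-reduce the augmented matrix:
R1 ← R1 / (-15).
R2 ← R2 − 1·R1.
R3 ← R3 − 20·R1.
R4 ← R4 − 20·R1.
R2 ← R2 / (293/15).
R1 ← R1 − 7/15·R2.
R3 ← R3 + 7/3·R2.
R4 ← R4 + 1/3·R2.
R3 ← R3 / (-6674/293).
R1 ← R1 − 280/293·R3.
R2 ← R2 + 307/293·R3.
R4 ← R4 + 5767/293·R3.
R4 ← R4 / (-8266/3337).
R1 ← R1 + 256/3337·R4.
R2 ← R2 − 3427/3337·R4.
R3 ← R3 − 4749/3337·R4.
Reading off the reduced rows gives x = -4, y = 2, z = 5, u = -4.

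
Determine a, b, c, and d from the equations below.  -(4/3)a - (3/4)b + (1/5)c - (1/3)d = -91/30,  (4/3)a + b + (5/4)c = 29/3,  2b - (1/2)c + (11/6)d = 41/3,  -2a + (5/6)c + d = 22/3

Row-reduce the augmented matrix:
R1 ← R1 / (-4/3).
R2 ← R2 − 4/3·R1.
R4 ← R4 + 2·R1.
R2 ← R2 / (1/4).
R1 ← R1 − 9/16·R2.
R3 ← R3 − 2·R2.
R4 ← R4 − 9/8·R2.
R3 ← R3 / (-121/10).
R1 ← R1 + 273/80·R3.
R2 ← R2 − 29/5·R3.
R4 ← R4 + 719/120·R3.
R4 ← R4 / (747/968).
R1 ← R1 + 521/1936·R4.
R2 ← R2 − 299/363·R4.
R3 ← R3 + 45/121·R4.
Reading off the reduced rows gives a = -1, b = 6, c = 4, d = 2.

a = -1, b = 6, c = 4, d = 2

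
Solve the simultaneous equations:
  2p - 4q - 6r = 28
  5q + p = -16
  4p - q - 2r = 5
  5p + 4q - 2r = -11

p = -1, q = -3, r = -3

Row-reduce the augmented matrix:
R1 ← R1 / (2).
R2 ← R2 − 1·R1.
R3 ← R3 − 4·R1.
R4 ← R4 − 5·R1.
R2 ← R2 / (7).
R1 ← R1 + 2·R2.
R3 ← R3 − 7·R2.
R4 ← R4 − 14·R2.
R3 ← R3 / (7).
R1 ← R1 + 15/7·R3.
R2 ← R2 − 3/7·R3.
R4 ← R4 − 7·R3.
R4 reduces to 0 = 0, so the extra equation is consistent.
Reading off the reduced rows gives p = -1, q = -3, r = -3.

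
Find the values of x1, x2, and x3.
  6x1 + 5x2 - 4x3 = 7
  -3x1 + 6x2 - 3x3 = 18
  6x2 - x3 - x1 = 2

Row-reduce the augmented matrix:
R1 ← R1 / (6).
R2 ← R2 + 3·R1.
R3 ← R3 + 1·R1.
R2 ← R2 / (17/2).
R1 ← R1 − 5/6·R2.
R3 ← R3 − 41/6·R2.
R3 ← R3 / (40/17).
R1 ← R1 + 3/17·R3.
R2 ← R2 + 10/17·R3.
Reading off the reduced rows gives x1 = -2, x2 = -1, x3 = -6.

x1 = -2, x2 = -1, x3 = -6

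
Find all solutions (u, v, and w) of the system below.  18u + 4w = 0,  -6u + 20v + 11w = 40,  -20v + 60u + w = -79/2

Row-reduce:
R1 ← R1 / (18).
R2 ← R2 + 6·R1.
R3 ← R3 − 60·R1.
R2 ← R2 / (20).
R3 ← R3 + 20·R2.
Row 3 reduces to 0 = 1/2, a contradiction. The system is inconsistent.

no solution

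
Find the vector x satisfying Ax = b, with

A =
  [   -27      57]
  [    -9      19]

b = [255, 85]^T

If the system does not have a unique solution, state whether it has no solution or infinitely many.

infinitely many solutions

Row-reduce:
R1 ← R1 / (-27).
R2 ← R2 + 9·R1.
Rank is 1 with 2 unknowns, leaving x_2 free.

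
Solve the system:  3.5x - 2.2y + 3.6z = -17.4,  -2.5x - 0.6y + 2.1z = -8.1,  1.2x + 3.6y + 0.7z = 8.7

Row-reduce the augmented matrix:
R1 ← R1 / (7/2).
R2 ← R2 + 5/2·R1.
R3 ← R3 − 6/5·R1.
R2 ← R2 / (-76/35).
R1 ← R1 + 22/35·R2.
R3 ← R3 − 762/175·R2.
R3 ← R3 / (16783/1900).
R1 ← R1 + 123/380·R3.
R2 ← R2 + 327/152·R3.
Reading off the reduced rows gives x = 0, y = 3, z = -3.

x = 0, y = 3, z = -3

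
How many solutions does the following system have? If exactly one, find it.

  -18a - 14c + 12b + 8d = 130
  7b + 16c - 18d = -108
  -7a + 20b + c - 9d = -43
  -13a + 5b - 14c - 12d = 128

a = -6, b = -4, c = -5, d = 0

Row-reduce the augmented matrix:
R1 ← R1 / (-18).
R3 ← R3 + 7·R1.
R4 ← R4 + 13·R1.
R2 ← R2 / (7).
R1 ← R1 + 2/3·R2.
R3 ← R3 − 46/3·R2.
R4 ← R4 + 11/3·R2.
R3 ← R3 / (-1802/63).
R1 ← R1 − 145/63·R3.
R2 ← R2 − 16/7·R3.
R4 ← R4 − 283/63·R3.
R4 ← R4 / (-41295/1802).
R1 ← R1 − 71/1802·R4.
R2 ← R2 + 350/901·R4.
R3 ← R3 + 1721/1802·R4.
Reading off the reduced rows gives a = -6, b = -4, c = -5, d = 0.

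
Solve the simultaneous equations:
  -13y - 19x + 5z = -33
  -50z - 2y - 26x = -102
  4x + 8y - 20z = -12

infinitely many solutions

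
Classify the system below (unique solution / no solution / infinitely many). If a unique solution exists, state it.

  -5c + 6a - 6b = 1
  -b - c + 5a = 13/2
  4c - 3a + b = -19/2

a = 3/2, b = 3, c = -2

Row-reduce the augmented matrix:
R1 ← R1 / (6).
R2 ← R2 − 5·R1.
R3 ← R3 + 3·R1.
R2 ← R2 / (4).
R1 ← R1 + 1·R2.
R3 ← R3 + 2·R2.
R3 ← R3 / (37/12).
R1 ← R1 + 1/24·R3.
R2 ← R2 − 19/24·R3.
Reading off the reduced rows gives a = 3/2, b = 3, c = -2.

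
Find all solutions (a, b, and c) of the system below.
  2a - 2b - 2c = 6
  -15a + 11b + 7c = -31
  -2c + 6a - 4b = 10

no solution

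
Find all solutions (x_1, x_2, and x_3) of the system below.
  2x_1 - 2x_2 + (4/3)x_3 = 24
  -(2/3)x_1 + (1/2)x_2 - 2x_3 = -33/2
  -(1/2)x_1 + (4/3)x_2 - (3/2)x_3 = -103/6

Row-reduce the augmented matrix:
R1 ← R1 / (2).
R2 ← R2 + 2/3·R1.
R3 ← R3 + 1/2·R1.
R2 ← R2 / (-1/6).
R1 ← R1 + 1·R2.
R3 ← R3 − 5/6·R2.
R3 ← R3 / (-161/18).
R1 ← R1 − 10·R3.
R2 ← R2 − 28/3·R3.
Reading off the reduced rows gives x_1 = 3, x_2 = -5, x_3 = 6.

x_1 = 3, x_2 = -5, x_3 = 6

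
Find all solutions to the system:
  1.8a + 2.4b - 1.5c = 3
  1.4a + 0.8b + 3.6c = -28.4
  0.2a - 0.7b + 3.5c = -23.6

a = -6, b = 2, c = -6

Row-reduce the augmented matrix:
R1 ← R1 / (9/5).
R2 ← R2 − 7/5·R1.
R3 ← R3 − 1/5·R1.
R2 ← R2 / (-16/15).
R1 ← R1 − 4/3·R2.
R3 ← R3 + 29/30·R2.
R3 ← R3 / (-209/320).
R1 ← R1 − 41/8·R3.
R2 ← R2 + 143/32·R3.
Reading off the reduced rows gives a = -6, b = 2, c = -6.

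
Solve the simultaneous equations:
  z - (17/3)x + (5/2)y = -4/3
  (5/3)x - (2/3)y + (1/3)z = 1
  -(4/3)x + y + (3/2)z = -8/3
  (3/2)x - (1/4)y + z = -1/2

no solution

Row-reduce:
R1 ← R1 / (-17/3).
R2 ← R2 − 5/3·R1.
R3 ← R3 + 4/3·R1.
R4 ← R4 − 3/2·R1.
R2 ← R2 / (7/102).
R1 ← R1 + 15/34·R2.
R3 ← R3 − 7/17·R2.
R4 ← R4 − 7/17·R2.
R3 ← R3 / (-5/2).
R1 ← R1 − 27/7·R3.
R2 ← R2 − 64/7·R3.
R4 ← R4 + 5/2·R3.
Row 4 reduces to 0 = 3/2, a contradiction. The system is inconsistent.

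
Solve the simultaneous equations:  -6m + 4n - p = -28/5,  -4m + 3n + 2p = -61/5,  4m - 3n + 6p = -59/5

Row-reduce the augmented matrix:
R1 ← R1 / (-6).
R2 ← R2 + 4·R1.
R3 ← R3 − 4·R1.
R2 ← R2 / (1/3).
R1 ← R1 + 2/3·R2.
R3 ← R3 + 1/3·R2.
R3 ← R3 / (8).
R1 ← R1 − 11/2·R3.
R2 ← R2 − 8·R3.
Reading off the reduced rows gives m = 1/2, n = -7/5, p = -3.

m = 1/2, n = -7/5, p = -3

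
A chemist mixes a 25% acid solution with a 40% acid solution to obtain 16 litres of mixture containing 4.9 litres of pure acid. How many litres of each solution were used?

litres of solution A: 10, litres of solution B: 6

Let a = litres of solution A, b = litres of solution B.
  a + b = 16
  (1/4)a + (2/5)b = 49/10
Row-reduce the augmented matrix:
R2 ← R2 − 1/4·R1.
R2 ← R2 / (3/20).
R1 ← R1 − 1·R2.
Reading off the reduced rows gives a = 10, b = 6.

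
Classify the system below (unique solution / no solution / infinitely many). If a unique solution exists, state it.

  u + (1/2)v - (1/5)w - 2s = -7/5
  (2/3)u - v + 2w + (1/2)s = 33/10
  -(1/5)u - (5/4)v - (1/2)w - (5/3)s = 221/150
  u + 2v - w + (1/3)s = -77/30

Row-reduce the augmented matrix:
R2 ← R2 − 2/3·R1.
R3 ← R3 + 1/5·R1.
R4 ← R4 − 1·R1.
R2 ← R2 / (-4/3).
R1 ← R1 − 1/2·R2.
R3 ← R3 + 23/20·R2.
R4 ← R4 − 3/2·R2.
R3 ← R3 / (-119/50).
R1 ← R1 − 3/5·R3.
R2 ← R2 + 8/5·R3.
R4 ← R4 − 8/5·R3.
R4 ← R4 / (653/336).
R1 ← R1 + 125/56·R4.
R2 ← R2 − 181/168·R4.
R3 ← R3 − 515/336·R4.
Reading off the reduced rows gives u = 9/5, v = -13/5, w = -1/2, s = 1.

u = 9/5, v = -13/5, w = -1/2, s = 1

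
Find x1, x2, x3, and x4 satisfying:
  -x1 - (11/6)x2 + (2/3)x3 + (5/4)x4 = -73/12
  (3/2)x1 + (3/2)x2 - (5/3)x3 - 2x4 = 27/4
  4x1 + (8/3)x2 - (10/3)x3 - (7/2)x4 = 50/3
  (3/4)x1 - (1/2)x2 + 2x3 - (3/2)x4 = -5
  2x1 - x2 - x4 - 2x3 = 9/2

x1 = 3, x2 = 5/2, x3 = -3/2, x4 = 2

Row-reduce the augmented matrix:
R1 ← R1 / (-1).
R2 ← R2 − 3/2·R1.
R3 ← R3 − 4·R1.
R4 ← R4 − 3/4·R1.
R5 ← R5 − 2·R1.
R2 ← R2 / (-5/4).
R1 ← R1 − 11/6·R2.
R3 ← R3 + 14/3·R2.
R4 ← R4 + 15/8·R2.
R5 ← R5 + 14/3·R2.
R3 ← R3 / (82/45).
R1 ← R1 + 74/45·R3.
R2 ← R2 − 8/15·R3.
R4 ← R4 − 7/2·R3.
R5 ← R5 − 82/45·R3.
R4 ← R4 / (-681/164).
R1 ← R1 − 14/41·R4.
R2 ← R2 + 39/82·R4.
R3 ← R3 − 177/164·R4.
R5 reduces to 0 = 0, so the extra equation is consistent.
Reading off the reduced rows gives x1 = 3, x2 = 5/2, x3 = -3/2, x4 = 2.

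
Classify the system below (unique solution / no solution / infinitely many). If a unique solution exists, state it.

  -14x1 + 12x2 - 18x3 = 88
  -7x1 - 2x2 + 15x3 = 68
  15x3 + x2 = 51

x1 = -5, x2 = 6, x3 = 3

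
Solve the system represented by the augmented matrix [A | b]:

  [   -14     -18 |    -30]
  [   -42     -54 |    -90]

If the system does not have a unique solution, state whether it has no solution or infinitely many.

Row-reduce:
R1 ← R1 / (-14).
R2 ← R2 + 42·R1.
Rank is 1 with 2 unknowns, leaving x_2 free.

infinitely many solutions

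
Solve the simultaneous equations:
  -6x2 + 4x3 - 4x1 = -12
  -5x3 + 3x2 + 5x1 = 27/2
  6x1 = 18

x1 = 3, x2 = 1/3, x3 = 1/2

Row-reduce the augmented matrix:
R1 ← R1 / (-4).
R2 ← R2 − 5·R1.
R3 ← R3 − 6·R1.
R2 ← R2 / (-9/2).
R1 ← R1 − 3/2·R2.
R3 ← R3 + 9·R2.
R3 ← R3 / (6).
R1 ← R1 + 1·R3.
Reading off the reduced rows gives x1 = 3, x2 = 1/3, x3 = 1/2.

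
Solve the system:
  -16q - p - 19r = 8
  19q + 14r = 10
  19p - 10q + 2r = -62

Row-reduce the augmented matrix:
R1 ← R1 / (-1).
R3 ← R3 − 19·R1.
R2 ← R2 / (19).
R1 ← R1 − 16·R2.
R3 ← R3 + 314·R2.
R3 ← R3 / (-2425/19).
R1 ← R1 − 137/19·R3.
R2 ← R2 − 14/19·R3.
Reading off the reduced rows gives p = -2, q = 2, r = -2.

p = -2, q = 2, r = -2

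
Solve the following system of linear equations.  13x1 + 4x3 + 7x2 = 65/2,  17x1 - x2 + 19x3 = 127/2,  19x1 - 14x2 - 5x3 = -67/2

x1 = 1/2, x2 = 2, x3 = 3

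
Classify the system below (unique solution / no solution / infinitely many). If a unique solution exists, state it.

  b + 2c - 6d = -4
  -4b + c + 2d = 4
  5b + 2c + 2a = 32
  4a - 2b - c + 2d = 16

Row-reduce the augmented matrix:
Swap R1 and R3.
R1 ← R1 / (2).
R4 ← R4 − 4·R1.
R2 ← R2 / (-4).
R1 ← R1 − 5/2·R2.
R3 ← R3 − 1·R2.
R4 ← R4 + 12·R2.
R3 ← R3 / (9/4).
R1 ← R1 − 13/8·R3.
R2 ← R2 + 1/4·R3.
R4 ← R4 + 8·R3.
R4 ← R4 / (-212/9).
R1 ← R1 − 47/9·R4.
R2 ← R2 + 10/9·R4.
R3 ← R3 + 22/9·R4.
Reading off the reduced rows gives a = 5, b = 2, c = 6, d = 3.

a = 5, b = 2, c = 6, d = 3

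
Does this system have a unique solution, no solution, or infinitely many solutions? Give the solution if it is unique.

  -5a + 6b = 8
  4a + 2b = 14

a = 2, b = 3

Row-reduce the augmented matrix:
R1 ← R1 / (-5).
R2 ← R2 − 4·R1.
R2 ← R2 / (34/5).
R1 ← R1 + 6/5·R2.
Reading off the reduced rows gives a = 2, b = 3.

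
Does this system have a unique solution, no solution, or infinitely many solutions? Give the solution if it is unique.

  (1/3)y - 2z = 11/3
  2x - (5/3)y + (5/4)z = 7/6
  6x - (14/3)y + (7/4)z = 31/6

Row-reduce:
Swap R1 and R2.
R1 ← R1 / (2).
R3 ← R3 − 6·R1.
R2 ← R2 / (1/3).
R1 ← R1 + 5/6·R2.
R3 ← R3 − 1/3·R2.
Row 3 reduces to 0 = -2, a contradiction. The system is inconsistent.

no solution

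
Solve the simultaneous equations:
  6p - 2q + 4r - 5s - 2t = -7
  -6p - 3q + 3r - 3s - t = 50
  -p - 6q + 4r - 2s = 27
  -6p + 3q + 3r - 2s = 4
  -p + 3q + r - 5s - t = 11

Row-reduce the augmented matrix:
R1 ← R1 / (6).
R2 ← R2 + 6·R1.
R3 ← R3 + 1·R1.
R4 ← R4 + 6·R1.
R5 ← R5 + 1·R1.
R2 ← R2 / (-5).
R1 ← R1 + 1/3·R2.
R3 ← R3 + 19/3·R2.
R4 ← R4 − 1·R2.
R5 ← R5 − 8/3·R2.
R3 ← R3 / (-21/5).
R1 ← R1 − 1/5·R3.
R2 ← R2 + 7/5·R3.
R4 ← R4 − 42/5·R3.
R5 ← R5 − 27/5·R3.
R4 ← R4 / (6).
R1 ← R1 − 1/21·R4.
R2 ← R2 + 5/6·R4.
R3 ← R3 + 73/42·R4.
R5 ← R5 + 5/7·R4.
R5 ← R5 / (257/126).
R1 ← R1 + 1/378·R5.
R2 ← R2 − 5/108·R5.
R3 ← R3 − 325/756·R5.
R4 ← R4 − 13/18·R5.
Reading off the reduced rows gives p = -5, q = -6, r = -6, s = -5, t = -5.

p = -5, q = -6, r = -6, s = -5, t = -5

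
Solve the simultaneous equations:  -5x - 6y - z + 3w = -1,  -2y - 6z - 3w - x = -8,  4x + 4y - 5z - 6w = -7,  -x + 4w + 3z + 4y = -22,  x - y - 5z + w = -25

x = 1, y = -4, z = 5, w = -5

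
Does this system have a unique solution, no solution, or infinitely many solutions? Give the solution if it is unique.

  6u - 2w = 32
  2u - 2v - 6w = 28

infinitely many solutions

Row-reduce:
R1 ← R1 / (6).
R2 ← R2 − 2·R1.
R2 ← R2 / (-2).
Rank is 2 with 3 unknowns, leaving w free.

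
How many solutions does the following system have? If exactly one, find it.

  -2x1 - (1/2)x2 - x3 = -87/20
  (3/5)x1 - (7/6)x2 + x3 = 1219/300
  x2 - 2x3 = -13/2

x1 = 4/5, x2 = -1/2, x3 = 3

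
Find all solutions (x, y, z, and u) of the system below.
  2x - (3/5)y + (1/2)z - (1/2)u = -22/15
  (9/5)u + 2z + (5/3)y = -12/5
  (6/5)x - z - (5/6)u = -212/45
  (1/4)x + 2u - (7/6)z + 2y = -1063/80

x = -11/4, y = -3, z = 14/5, u = -5/3

Row-reduce the augmented matrix:
R1 ← R1 / (2).
R3 ← R3 − 6/5·R1.
R4 ← R4 − 1/4·R1.
R2 ← R2 / (5/3).
R1 ← R1 + 3/10·R2.
R3 ← R3 − 9/25·R2.
R4 ← R4 − 83/40·R2.
R3 ← R3 / (-433/250).
R1 ← R1 − 61/100·R3.
R2 ← R2 − 6/5·R3.
R4 ← R4 + 4463/1200·R3.
R4 ← R4 / (561673/311760).
R1 ← R1 + 1303/5196·R4.
R2 ← R2 − 191/433·R4.
R3 ← R3 − 3458/6495·R4.
Reading off the reduced rows gives x = -11/4, y = -3, z = 14/5, u = -5/3.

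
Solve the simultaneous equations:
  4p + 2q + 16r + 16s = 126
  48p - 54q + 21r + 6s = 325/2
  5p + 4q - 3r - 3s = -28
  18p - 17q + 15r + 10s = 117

Row-reduce:
R1 ← R1 / (4).
R2 ← R2 − 48·R1.
R3 ← R3 − 5·R1.
R4 ← R4 − 18·R1.
R2 ← R2 / (-78).
R1 ← R1 − 1/2·R2.
R3 ← R3 − 3/2·R2.
R4 ← R4 + 26·R2.
R3 ← R3 / (-1367/52).
R1 ← R1 − 151/52·R3.
R2 ← R2 − 57/26·R3.
Row 4 reduces to 0 = -1/6, a contradiction. The system is inconsistent.

no solution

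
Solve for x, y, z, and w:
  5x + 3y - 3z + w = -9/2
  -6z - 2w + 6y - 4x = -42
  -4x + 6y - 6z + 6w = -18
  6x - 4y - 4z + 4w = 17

x = 3/2, y = -2, z = 3, w = 3

Row-reduce the augmented matrix:
R1 ← R1 / (5).
R2 ← R2 + 4·R1.
R3 ← R3 + 4·R1.
R4 ← R4 − 6·R1.
R2 ← R2 / (42/5).
R1 ← R1 − 3/5·R2.
R3 ← R3 − 42/5·R2.
R4 ← R4 + 38/5·R2.
Swap R3 and R4.
R3 ← R3 / (-8).
R2 ← R2 + 1·R3.
R4 ← R4 / (8).
R1 ← R1 − 2/7·R4.
R2 ← R2 + 5/14·R4.
R3 ← R3 + 3/14·R4.
Reading off the reduced rows gives x = 3/2, y = -2, z = 3, w = 3.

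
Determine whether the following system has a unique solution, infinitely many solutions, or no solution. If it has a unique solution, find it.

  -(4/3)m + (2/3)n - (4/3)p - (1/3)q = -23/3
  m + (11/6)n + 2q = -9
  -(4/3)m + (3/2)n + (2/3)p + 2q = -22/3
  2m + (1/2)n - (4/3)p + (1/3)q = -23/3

Row-reduce the augmented matrix:
R1 ← R1 / (-4/3).
R2 ← R2 − 1·R1.
R3 ← R3 + 4/3·R1.
R4 ← R4 − 2·R1.
R2 ← R2 / (7/3).
R1 ← R1 + 1/2·R2.
R3 ← R3 − 5/6·R2.
R4 ← R4 − 3/2·R2.
R3 ← R3 / (33/14).
R1 ← R1 − 11/14·R3.
R2 ← R2 + 3/7·R3.
R4 ← R4 + 113/42·R3.
R4 ← R4 / (391/594).
R1 ← R1 − 1/18·R4.
R2 ← R2 − 35/33·R4.
R3 ← R3 − 287/396·R4.
Reading off the reduced rows gives m = 1, n = 0, p = 6, q = -5.

m = 1, n = 0, p = 6, q = -5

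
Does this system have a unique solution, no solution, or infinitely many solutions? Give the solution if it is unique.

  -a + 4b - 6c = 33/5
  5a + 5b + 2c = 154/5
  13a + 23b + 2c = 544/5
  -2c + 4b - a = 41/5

Row-reduce the augmented matrix:
R1 ← R1 / (-1).
R2 ← R2 − 5·R1.
R3 ← R3 − 13·R1.
R4 ← R4 + 1·R1.
R2 ← R2 / (25).
R1 ← R1 + 4·R2.
R3 ← R3 − 75·R2.
R3 ← R3 / (8).
R1 ← R1 − 38/25·R3.
R2 ← R2 + 28/25·R3.
R4 ← R4 − 4·R3.
R4 reduces to 0 = 0, so the extra equation is consistent.
Reading off the reduced rows gives a = 3, b = 3, c = 2/5.

a = 3, b = 3, c = 2/5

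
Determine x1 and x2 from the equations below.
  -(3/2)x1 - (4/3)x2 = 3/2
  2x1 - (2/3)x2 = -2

Row-reduce the augmented matrix:
R1 ← R1 / (-3/2).
R2 ← R2 − 2·R1.
R2 ← R2 / (-22/9).
R1 ← R1 − 8/9·R2.
Reading off the reduced rows gives x1 = -1, x2 = 0.

x1 = -1, x2 = 0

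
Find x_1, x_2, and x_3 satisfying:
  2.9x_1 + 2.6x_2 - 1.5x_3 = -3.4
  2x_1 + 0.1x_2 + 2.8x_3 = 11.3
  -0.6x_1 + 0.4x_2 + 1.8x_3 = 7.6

Row-reduce the augmented matrix:
R1 ← R1 / (29/10).
R2 ← R2 − 2·R1.
R3 ← R3 + 3/5·R1.
R2 ← R2 / (-491/290).
R1 ← R1 − 26/29·R2.
R3 ← R3 − 136/145·R2.
R3 ← R3 / (8872/2455).
R1 ← R1 − 743/491·R3.
R2 ← R2 + 1112/491·R3.
Reading off the reduced rows gives x_1 = 0, x_2 = 1, x_3 = 4.

x_1 = 0, x_2 = 1, x_3 = 4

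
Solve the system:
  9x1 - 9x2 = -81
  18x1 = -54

x1 = -3, x2 = 6

Row-reduce the augmented matrix:
R1 ← R1 / (9).
R2 ← R2 − 18·R1.
R2 ← R2 / (18).
R1 ← R1 + 1·R2.
Reading off the reduced rows gives x1 = -3, x2 = 6.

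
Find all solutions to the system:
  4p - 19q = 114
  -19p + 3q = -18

p = 0, q = -6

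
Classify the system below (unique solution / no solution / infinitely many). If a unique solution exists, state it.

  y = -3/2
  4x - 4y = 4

x = -1/2, y = -3/2

Row-reduce the augmented matrix:
Swap R1 and R2.
R1 ← R1 / (4).
R1 ← R1 + 1·R2.
Reading off the reduced rows gives x = -1/2, y = -3/2.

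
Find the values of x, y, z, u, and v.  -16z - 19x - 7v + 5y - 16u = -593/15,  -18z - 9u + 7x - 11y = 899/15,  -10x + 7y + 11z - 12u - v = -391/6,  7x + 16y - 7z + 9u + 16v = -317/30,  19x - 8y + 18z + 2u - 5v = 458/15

x = 9/5, y = -8/3, z = -3/2, u = 1, v = 0

Row-reduce the augmented matrix:
R1 ← R1 / (-19).
R2 ← R2 − 7·R1.
R3 ← R3 + 10·R1.
R4 ← R4 − 7·R1.
R5 ← R5 − 19·R1.
R2 ← R2 / (-174/19).
R1 ← R1 + 5/19·R2.
R3 ← R3 − 83/19·R2.
R4 ← R4 − 339/19·R2.
R5 ← R5 + 3·R2.
R3 ← R3 / (698/87).
R1 ← R1 − 133/87·R3.
R2 ← R2 − 227/87·R3.
R4 ← R4 + 1724/29·R3.
R5 ← R5 − 285/29·R3.
R4 ← R4 / (-73345/698).
R1 ← R1 − 4615/1396·R4.
R2 ← R2 − 7121/1396·R4.
R3 ← R3 + 1859/1396·R4.
R5 ← R5 − 5537/1396·R4.
R5 ← R5 / (-1791471/146690).
R1 ← R1 − 22549/29338·R5.
R2 ← R2 − 108457/146690·R5.
R3 ← R3 + 9053/146690·R5.
R4 ← R4 + 13381/73345·R5.
Reading off the reduced rows gives x = 9/5, y = -8/3, z = -3/2, u = 1, v = 0.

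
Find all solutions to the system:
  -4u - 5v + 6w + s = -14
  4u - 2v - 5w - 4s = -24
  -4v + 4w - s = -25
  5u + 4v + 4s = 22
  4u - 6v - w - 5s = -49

Row-reduce the augmented matrix:
R1 ← R1 / (-4).
R2 ← R2 − 4·R1.
R4 ← R4 − 5·R1.
R5 ← R5 − 4·R1.
R2 ← R2 / (-7).
R1 ← R1 − 5/4·R2.
R3 ← R3 + 4·R2.
R4 ← R4 + 9/4·R2.
R5 ← R5 + 11·R2.
R3 ← R3 / (24/7).
R1 ← R1 + 37/28·R3.
R2 ← R2 + 1/7·R3.
R4 ← R4 − 201/28·R3.
R5 ← R5 − 24/7·R3.
R4 ← R4 / (151/32).
R1 ← R1 + 49/96·R4.
R2 ← R2 − 11/24·R4.
R3 ← R3 − 5/24·R4.
R5 reduces to 0 = 0, so the extra equation is consistent.
Reading off the reduced rows gives u = -2, v = 3, w = -2, s = 5.

u = -2, v = 3, w = -2, s = 5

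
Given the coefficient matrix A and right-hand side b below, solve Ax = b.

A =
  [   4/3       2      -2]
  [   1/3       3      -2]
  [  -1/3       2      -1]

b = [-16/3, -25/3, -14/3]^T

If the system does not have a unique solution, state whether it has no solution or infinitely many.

no solution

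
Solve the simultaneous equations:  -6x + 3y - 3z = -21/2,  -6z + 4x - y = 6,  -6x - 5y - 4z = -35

x = 3, y = 3, z = 1/2

Row-reduce the augmented matrix:
R1 ← R1 / (-6).
R2 ← R2 − 4·R1.
R3 ← R3 + 6·R1.
R1 ← R1 + 1/2·R2.
R3 ← R3 + 8·R2.
R3 ← R3 / (-65).
R1 ← R1 + 7/2·R3.
R2 ← R2 + 8·R3.
Reading off the reduced rows gives x = 3, y = 3, z = 1/2.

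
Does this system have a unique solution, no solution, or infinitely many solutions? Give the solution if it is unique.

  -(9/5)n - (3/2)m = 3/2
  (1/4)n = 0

m = -1, n = 0

Row-reduce the augmented matrix:
R1 ← R1 / (-3/2).
R2 ← R2 / (1/4).
R1 ← R1 − 6/5·R2.
Reading off the reduced rows gives m = -1, n = 0.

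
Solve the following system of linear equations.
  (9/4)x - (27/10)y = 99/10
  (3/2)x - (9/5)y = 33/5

infinitely many solutions

Row-reduce:
R1 ← R1 / (9/4).
R2 ← R2 − 3/2·R1.
Rank is 1 with 2 unknowns, leaving y free.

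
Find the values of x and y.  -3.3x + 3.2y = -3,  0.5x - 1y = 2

Row-reduce the augmented matrix:
R1 ← R1 / (-33/10).
R2 ← R2 − 1/2·R1.
R2 ← R2 / (-17/33).
R1 ← R1 + 32/33·R2.
Reading off the reduced rows gives x = -2, y = -3.

x = -2, y = -3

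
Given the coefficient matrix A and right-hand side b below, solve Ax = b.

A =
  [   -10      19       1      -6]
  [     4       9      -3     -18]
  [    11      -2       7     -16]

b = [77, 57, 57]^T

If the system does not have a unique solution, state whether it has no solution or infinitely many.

infinitely many solutions

Row-reduce:
R1 ← R1 / (-10).
R2 ← R2 − 4·R1.
R3 ← R3 − 11·R1.
R2 ← R2 / (83/5).
R1 ← R1 + 19/10·R2.
R3 ← R3 − 189/10·R2.
R3 ← R3 / (918/83).
R1 ← R1 + 33/83·R3.
R2 ← R2 + 13/83·R3.
Rank is 3 with 4 unknowns, leaving x_4 free.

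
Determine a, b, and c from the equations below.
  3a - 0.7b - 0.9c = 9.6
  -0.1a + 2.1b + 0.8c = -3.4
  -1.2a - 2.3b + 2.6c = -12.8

a = 2, b = 0, c = -4

Row-reduce the augmented matrix:
R1 ← R1 / (3).
R2 ← R2 + 1/10·R1.
R3 ← R3 + 6/5·R1.
R2 ← R2 / (623/300).
R1 ← R1 + 7/30·R2.
R3 ← R3 + 129/50·R2.
R3 ← R3 / (569/178).
R1 ← R1 + 19/89·R3.
R2 ← R2 − 33/89·R3.
Reading off the reduced rows gives a = 2, b = 0, c = -4.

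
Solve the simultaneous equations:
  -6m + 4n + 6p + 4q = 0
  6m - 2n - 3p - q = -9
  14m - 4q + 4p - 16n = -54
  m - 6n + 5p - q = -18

Row-reduce:
R1 ← R1 / (-6).
R2 ← R2 − 6·R1.
R3 ← R3 − 14·R1.
R4 ← R4 − 1·R1.
R2 ← R2 / (2).
R1 ← R1 + 2/3·R2.
R3 ← R3 + 20/3·R2.
R4 ← R4 + 16/3·R2.
R3 ← R3 / (28).
R2 ← R2 − 3/2·R3.
R4 ← R4 − 14·R3.
Rank is 3 with 4 unknowns, leaving q free.

infinitely many solutions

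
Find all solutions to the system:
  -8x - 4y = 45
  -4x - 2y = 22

no solution

Row-reduce:
R1 ← R1 / (-8).
R2 ← R2 + 4·R1.
Row 2 reduces to 0 = -1/2, a contradiction. The system is inconsistent.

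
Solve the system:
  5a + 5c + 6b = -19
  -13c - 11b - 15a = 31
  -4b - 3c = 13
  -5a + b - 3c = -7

a = 0, b = -4, c = 1

Row-reduce the augmented matrix:
R1 ← R1 / (5).
R2 ← R2 + 15·R1.
R4 ← R4 + 5·R1.
R2 ← R2 / (7).
R1 ← R1 − 6/5·R2.
R3 ← R3 + 4·R2.
R4 ← R4 − 7·R2.
R3 ← R3 / (-13/7).
R1 ← R1 − 23/35·R3.
R2 ← R2 − 2/7·R3.
R4 reduces to 0 = 0, so the extra equation is consistent.
Reading off the reduced rows gives a = 0, b = -4, c = 1.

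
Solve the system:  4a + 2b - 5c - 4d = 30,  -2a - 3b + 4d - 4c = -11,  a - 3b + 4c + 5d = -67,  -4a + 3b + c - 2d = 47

Row-reduce the augmented matrix:
R1 ← R1 / (4).
R2 ← R2 + 2·R1.
R3 ← R3 − 1·R1.
R4 ← R4 + 4·R1.
R2 ← R2 / (-2).
R1 ← R1 − 1/2·R2.
R3 ← R3 + 7/2·R2.
R4 ← R4 − 5·R2.
R3 ← R3 / (133/8).
R1 ← R1 + 23/8·R3.
R2 ← R2 − 13/4·R3.
R4 ← R4 + 81/4·R3.
R4 ← R4 / (272/133).
R1 ← R1 + 9/133·R4.
R2 ← R2 + 198/133·R4.
R3 ← R3 − 20/133·R4.
Reading off the reduced rows gives a = -6, b = 5, c = -4, d = -6.

a = -6, b = 5, c = -4, d = -6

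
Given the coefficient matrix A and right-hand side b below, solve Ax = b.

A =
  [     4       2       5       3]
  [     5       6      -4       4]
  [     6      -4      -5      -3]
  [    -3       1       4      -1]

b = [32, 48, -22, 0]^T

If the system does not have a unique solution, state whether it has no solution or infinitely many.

x_1 = 2, x_2 = 5, x_3 = 1, x_4 = 3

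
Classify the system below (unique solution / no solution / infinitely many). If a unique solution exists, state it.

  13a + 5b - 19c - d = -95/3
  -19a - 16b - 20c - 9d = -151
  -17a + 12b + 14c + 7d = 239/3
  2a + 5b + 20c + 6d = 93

Row-reduce the augmented matrix:
R1 ← R1 / (13).
R2 ← R2 + 19·R1.
R3 ← R3 + 17·R1.
R4 ← R4 − 2·R1.
R2 ← R2 / (-113/13).
R1 ← R1 − 5/13·R2.
R3 ← R3 − 241/13·R2.
R4 ← R4 − 55/13·R2.
R3 ← R3 / (-12738/113).
R1 ← R1 + 404/113·R3.
R2 ← R2 − 621/113·R3.
R4 ← R4 + 37/113·R3.
R4 ← R4 / (2357/2123).
R1 ← R1 + 27/2123·R4.
R2 ← R2 − 835/2123·R4.
R3 ← R3 − 313/2123·R4.
Reading off the reduced rows gives a = 1, b = 3, c = 3, d = 8/3.

a = 1, b = 3, c = 3, d = 8/3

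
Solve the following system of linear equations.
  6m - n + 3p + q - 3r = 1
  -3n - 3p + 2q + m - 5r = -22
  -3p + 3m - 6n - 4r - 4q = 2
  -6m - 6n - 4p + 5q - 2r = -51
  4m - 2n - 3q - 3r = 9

m = 4, n = 2, p = -2, q = -3, r = 4

Row-reduce the augmented matrix:
R1 ← R1 / (6).
R2 ← R2 − 1·R1.
R3 ← R3 − 3·R1.
R4 ← R4 + 6·R1.
R5 ← R5 − 4·R1.
R2 ← R2 / (-17/6).
R1 ← R1 + 1/6·R2.
R3 ← R3 + 11/2·R2.
R4 ← R4 + 7·R2.
R5 ← R5 + 4/3·R2.
R3 ← R3 / (39/17).
R1 ← R1 − 12/17·R3.
R2 ← R2 − 21/17·R3.
R4 ← R4 − 130/17·R3.
R5 ← R5 + 6/17·R3.
R4 ← R4 / (85/3).
R1 ← R1 − 33/13·R4.
R2 ← R2 − 48/13·R4.
R3 ← R3 + 137/39·R4.
R5 ← R5 + 75/13·R4.
R5 ← R5 / (-201/221).
R1 ← R1 + 928/1105·R5.
R2 ← R2 − 157/1105·R5.
R3 ← R3 − 994/1105·R5.
R4 ← R4 + 44/85·R5.
Reading off the reduced rows gives m = 4, n = 2, p = -2, q = -3, r = 4.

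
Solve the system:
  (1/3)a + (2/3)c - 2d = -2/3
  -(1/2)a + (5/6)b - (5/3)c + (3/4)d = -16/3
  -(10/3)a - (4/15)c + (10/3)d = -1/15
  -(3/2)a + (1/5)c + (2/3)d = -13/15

Row-reduce:
R1 ← R1 / (1/3).
R2 ← R2 + 1/2·R1.
R3 ← R3 + 10/3·R1.
R4 ← R4 + 3/2·R1.
R2 ← R2 / (5/6).
R3 ← R3 / (32/5).
R1 ← R1 − 2·R3.
R2 ← R2 + 4/5·R3.
R4 ← R4 − 16/5·R3.
Row 4 reduces to 0 = -1/2, a contradiction. The system is inconsistent.

no solution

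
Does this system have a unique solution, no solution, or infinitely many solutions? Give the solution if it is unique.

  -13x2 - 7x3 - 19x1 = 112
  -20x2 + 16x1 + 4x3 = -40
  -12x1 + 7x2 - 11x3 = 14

x1 = -6, x2 = -2, x3 = 4

Row-reduce the augmented matrix:
R1 ← R1 / (-19).
R2 ← R2 − 16·R1.
R3 ← R3 + 12·R1.
R2 ← R2 / (-588/19).
R1 ← R1 − 13/19·R2.
R3 ← R3 − 289/19·R2.
R3 ← R3 / (-368/49).
R1 ← R1 − 16/49·R3.
R2 ← R2 − 3/49·R3.
Reading off the reduced rows gives x1 = -6, x2 = -2, x3 = 4.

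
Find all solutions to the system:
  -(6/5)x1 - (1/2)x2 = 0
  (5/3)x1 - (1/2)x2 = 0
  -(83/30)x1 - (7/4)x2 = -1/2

Row-reduce:
R1 ← R1 / (-6/5).
R2 ← R2 − 5/3·R1.
R3 ← R3 + 83/30·R1.
R2 ← R2 / (-43/36).
R1 ← R1 − 5/12·R2.
R3 ← R3 + 43/72·R2.
Row 3 reduces to 0 = -1/2, a contradiction. The system is inconsistent.

no solution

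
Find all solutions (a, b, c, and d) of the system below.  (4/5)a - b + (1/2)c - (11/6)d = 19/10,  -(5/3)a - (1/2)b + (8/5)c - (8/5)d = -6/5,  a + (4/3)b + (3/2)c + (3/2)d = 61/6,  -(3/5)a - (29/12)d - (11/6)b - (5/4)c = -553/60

Row-reduce:
R1 ← R1 / (4/5).
R2 ← R2 + 5/3·R1.
R3 ← R3 − 1·R1.
R4 ← R4 + 3/5·R1.
R2 ← R2 / (-31/12).
R1 ← R1 + 5/4·R2.
R3 ← R3 − 31/12·R2.
R4 ← R4 + 31/12·R2.
R3 ← R3 / (211/60).
R1 ← R1 + 81/124·R3.
R2 ← R2 + 317/310·R3.
R4 ← R4 + 211/60·R3.
Rank is 3 with 4 unknowns, leaving d free.

infinitely many solutions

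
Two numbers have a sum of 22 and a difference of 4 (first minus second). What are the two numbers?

Let x = first number, y = second number.
  x + y = 22
  x - y = 4
Row-reduce the augmented matrix:
R2 ← R2 − 1·R1.
R2 ← R2 / (-2).
R1 ← R1 − 1·R2.
Reading off the reduced rows gives x = 13, y = 9.

first number: 13, second number: 9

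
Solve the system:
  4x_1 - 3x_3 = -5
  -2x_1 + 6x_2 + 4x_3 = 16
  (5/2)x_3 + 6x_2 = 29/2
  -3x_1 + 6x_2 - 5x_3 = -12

no solution

Row-reduce:
R1 ← R1 / (4).
R2 ← R2 + 2·R1.
R4 ← R4 + 3·R1.
R2 ← R2 / (6).
R3 ← R3 − 6·R2.
R4 ← R4 − 6·R2.
Swap R3 and R4.
R3 ← R3 / (-39/4).
R1 ← R1 + 3/4·R3.
R2 ← R2 − 5/12·R3.
Row 4 reduces to 0 = 1, a contradiction. The system is inconsistent.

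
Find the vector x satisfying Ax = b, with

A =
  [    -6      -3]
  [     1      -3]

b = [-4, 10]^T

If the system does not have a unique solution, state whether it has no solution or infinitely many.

From equation 2: x_1 = 10 + 3·x_2.
Substitute into equation 1 and solve: x_2 = -8/3.
Then x_1 = 2.

x_1 = 2, x_2 = -8/3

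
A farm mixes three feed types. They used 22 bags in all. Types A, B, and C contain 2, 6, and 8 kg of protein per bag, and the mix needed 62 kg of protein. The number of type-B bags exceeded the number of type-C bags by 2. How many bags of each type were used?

Let a = type-A bags, b = type-B bags, c = type-C bags.
  c + a + b = 22
  2a + 6b + 8c = 62
  b - c = 2
Row-reduce the augmented matrix:
R2 ← R2 − 2·R1.
R2 ← R2 / (4).
R1 ← R1 − 1·R2.
R3 ← R3 − 1·R2.
R3 ← R3 / (-5/2).
R1 ← R1 + 1/2·R3.
R2 ← R2 − 3/2·R3.
Reading off the reduced rows gives a = 18, b = 3, c = 1.

type-A bags: 18, type-B bags: 3, type-C bags: 1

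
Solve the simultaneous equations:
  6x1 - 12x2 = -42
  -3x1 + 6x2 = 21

Row-reduce:
R1 ← R1 / (6).
R2 ← R2 + 3·R1.
Rank is 1 with 2 unknowns, leaving x2 free.

infinitely many solutions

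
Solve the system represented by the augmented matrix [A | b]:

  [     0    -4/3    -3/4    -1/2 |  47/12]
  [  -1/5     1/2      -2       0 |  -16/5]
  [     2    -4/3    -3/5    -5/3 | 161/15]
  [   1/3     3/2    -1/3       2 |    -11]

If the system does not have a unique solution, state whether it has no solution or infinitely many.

x_1 = 1, x_2 = -2, x_3 = 1, x_4 = -4

Row-reduce the augmented matrix:
Swap R1 and R2.
R1 ← R1 / (-1/5).
R3 ← R3 − 2·R1.
R4 ← R4 − 1/3·R1.
R2 ← R2 / (-4/3).
R1 ← R1 + 5/2·R2.
R3 ← R3 − 11/3·R2.
R4 ← R4 − 7/3·R2.
R3 ← R3 / (-1813/80).
R1 ← R1 − 365/32·R3.
R2 ← R2 − 9/16·R3.
R4 ← R4 + 239/48·R3.
R4 ← R4 / (29261/16317).
R1 ← R1 + 6455/10878·R4.
R2 ← R2 − 543/1813·R4.
R3 ← R3 − 730/5439·R4.
Reading off the reduced rows gives x_1 = 1, x_2 = -2, x_3 = 1, x_4 = -4.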